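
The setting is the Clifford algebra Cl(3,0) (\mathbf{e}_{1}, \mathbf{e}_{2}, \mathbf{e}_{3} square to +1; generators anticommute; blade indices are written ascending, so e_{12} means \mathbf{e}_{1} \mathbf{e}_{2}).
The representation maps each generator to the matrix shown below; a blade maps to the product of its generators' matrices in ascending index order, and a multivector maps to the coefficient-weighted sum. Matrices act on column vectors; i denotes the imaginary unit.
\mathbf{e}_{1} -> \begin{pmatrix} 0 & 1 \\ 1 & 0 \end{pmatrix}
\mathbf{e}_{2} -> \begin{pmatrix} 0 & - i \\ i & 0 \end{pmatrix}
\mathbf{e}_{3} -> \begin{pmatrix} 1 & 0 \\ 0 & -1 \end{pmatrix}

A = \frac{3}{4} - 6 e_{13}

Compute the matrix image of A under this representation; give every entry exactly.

Bivector images (products of the table entries): rho(e_{13}) = rho(\mathbf{e}_{1})rho(\mathbf{e}_{3}) = \begin{pmatrix} 0 & -1 \\ 1 & 0 \end{pmatrix}.
M = (\frac{3}{4})*1 + (-6)*rho(e_{13}), summed entrywise (1 is the identity matrix):
Answer: \begin{pmatrix} \frac{3}{4} & 6 \\ -6 & \frac{3}{4} \end{pmatrix}


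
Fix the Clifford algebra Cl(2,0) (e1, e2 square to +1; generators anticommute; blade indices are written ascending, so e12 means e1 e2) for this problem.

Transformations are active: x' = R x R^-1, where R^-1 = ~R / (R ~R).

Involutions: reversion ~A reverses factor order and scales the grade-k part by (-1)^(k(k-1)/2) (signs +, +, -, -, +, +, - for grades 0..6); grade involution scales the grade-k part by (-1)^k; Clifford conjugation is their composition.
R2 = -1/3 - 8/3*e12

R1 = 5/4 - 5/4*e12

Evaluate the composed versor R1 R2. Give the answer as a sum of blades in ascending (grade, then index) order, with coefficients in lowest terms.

Distribute over the terms of R1 (each basis-blade product reordered to ascending indices, repeated generators contracted through their squares):
(5/4) R2 = -5/12 - 10/3*e12
(-5/4*e12) R2 = -10/3 + 5/12*e12
Summing the partial products and collecting blades:
Answer: -15/4 - 35/12*e12


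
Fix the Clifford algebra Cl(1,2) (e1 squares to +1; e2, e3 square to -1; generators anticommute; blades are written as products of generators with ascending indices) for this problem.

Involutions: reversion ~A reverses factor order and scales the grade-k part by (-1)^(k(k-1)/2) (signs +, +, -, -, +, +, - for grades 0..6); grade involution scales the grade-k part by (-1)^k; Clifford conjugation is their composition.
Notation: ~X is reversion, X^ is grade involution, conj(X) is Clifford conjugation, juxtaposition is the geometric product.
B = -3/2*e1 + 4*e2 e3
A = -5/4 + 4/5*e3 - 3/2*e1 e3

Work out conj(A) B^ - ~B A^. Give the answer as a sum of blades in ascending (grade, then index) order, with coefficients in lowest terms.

first term: -15/8*e1 - 16/5*e2 - 9/4*e3 + 6*e1 e2 + 6/5*e1 e3 - 5*e2 e3
second term: 15/8*e1 - 16/5*e2 + 9/4*e3 - 6*e1 e2 + 6/5*e1 e3 + 5*e2 e3
Answer: -15/4*e1 - 9/2*e3 + 12*e1 e2 - 10*e2 e3


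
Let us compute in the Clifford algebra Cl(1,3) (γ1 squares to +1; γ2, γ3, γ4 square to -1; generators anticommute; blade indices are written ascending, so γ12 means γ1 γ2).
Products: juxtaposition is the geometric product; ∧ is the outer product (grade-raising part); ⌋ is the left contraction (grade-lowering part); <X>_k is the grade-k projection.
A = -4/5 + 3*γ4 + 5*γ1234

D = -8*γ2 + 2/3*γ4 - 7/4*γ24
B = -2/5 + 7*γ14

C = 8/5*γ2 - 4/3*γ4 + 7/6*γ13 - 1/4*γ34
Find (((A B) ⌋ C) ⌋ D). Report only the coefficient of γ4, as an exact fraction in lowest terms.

step 1: 8/25 + 21*γ1 - 6/5*γ4 - 28/5*γ14 + 35*γ23 - 2*γ1234
step 2: -8/5 + 64/125*γ2 + 124/5*γ3 - 32/75*γ4 + 28/75*γ13 - 2/25*γ34
step 3: 4928/1125 + 1016/75*γ2 - 64/375*γ4 + 14/5*γ24
Answer: -64/375


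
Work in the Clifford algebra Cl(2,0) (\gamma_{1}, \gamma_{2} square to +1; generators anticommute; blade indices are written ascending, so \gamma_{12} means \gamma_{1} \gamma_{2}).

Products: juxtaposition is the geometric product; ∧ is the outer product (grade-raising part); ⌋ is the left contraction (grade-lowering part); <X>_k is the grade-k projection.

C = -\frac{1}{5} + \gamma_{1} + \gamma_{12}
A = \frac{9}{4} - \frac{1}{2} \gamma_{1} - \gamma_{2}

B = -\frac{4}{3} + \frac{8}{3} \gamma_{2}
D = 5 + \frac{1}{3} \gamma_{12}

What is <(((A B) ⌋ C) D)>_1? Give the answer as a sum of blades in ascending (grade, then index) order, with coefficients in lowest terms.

step 1: -\frac{17}{3} + \frac{2}{3} \gamma_{1} + \frac{22}{3} \gamma_{2} - \frac{4}{3} \gamma_{12}
step 2: \frac{47}{15} - 13 \gamma_{1} + \frac{2}{3} \gamma_{2} - \frac{17}{3} \gamma_{12}
step 3: \frac{158}{9} - \frac{587}{9} \gamma_{1} - \gamma_{2} - \frac{1228}{45} \gamma_{12}
step 4: -\frac{587}{9} \gamma_{1} - \gamma_{2}
Answer: -\frac{587}{9} \gamma_{1} - \gamma_{2}


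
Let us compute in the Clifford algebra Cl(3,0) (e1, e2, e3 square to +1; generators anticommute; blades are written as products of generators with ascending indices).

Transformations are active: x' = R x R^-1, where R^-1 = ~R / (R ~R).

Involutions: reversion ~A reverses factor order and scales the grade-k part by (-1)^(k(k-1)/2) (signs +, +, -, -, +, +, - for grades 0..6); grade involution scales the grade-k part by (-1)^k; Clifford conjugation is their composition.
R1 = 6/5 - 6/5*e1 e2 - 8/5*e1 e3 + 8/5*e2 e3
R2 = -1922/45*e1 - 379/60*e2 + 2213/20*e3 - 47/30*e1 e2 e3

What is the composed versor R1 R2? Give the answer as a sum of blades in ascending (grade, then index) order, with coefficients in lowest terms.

Distribute over the terms of R1 (each basis-blade product reordered to ascending indices, repeated generators contracted through their squares):
(6/5) R2 = -3844/75*e1 - 379/50*e2 + 6639/50*e3 - 47/25*e1 e2 e3
(-6/5*e1 e2) R2 = 379/50*e1 - 3844/75*e2 - 47/25*e3 - 6639/50*e1 e2 e3
(-8/5*e1 e3) R2 = -4426/25*e1 + 188/75*e2 - 15376/225*e3 - 758/75*e1 e2 e3
(8/5*e2 e3) R2 = 188/75*e1 + 4426/25*e2 + 758/75*e3 - 15376/225*e1 e2 e3
Summing the partial products and collecting blades:
Answer: -32731/150*e1 + 18107/150*e2 + 32701/450*e3 - 95897/450*e1 e2 e3


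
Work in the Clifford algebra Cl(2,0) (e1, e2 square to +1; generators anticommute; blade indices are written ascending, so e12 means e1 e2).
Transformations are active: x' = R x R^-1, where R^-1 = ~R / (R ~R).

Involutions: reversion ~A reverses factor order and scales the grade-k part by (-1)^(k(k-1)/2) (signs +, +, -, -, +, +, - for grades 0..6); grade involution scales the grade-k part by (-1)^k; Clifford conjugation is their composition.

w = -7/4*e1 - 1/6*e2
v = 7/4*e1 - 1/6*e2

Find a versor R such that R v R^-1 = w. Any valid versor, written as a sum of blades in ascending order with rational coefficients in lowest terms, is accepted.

Sketch: the shared square 445/144 makes R = v + w = -1/3*e2 the natural versor; its sandwich fixes that direction, negates (v - w)/2, and sends v to w.
Answer: -1/3*e2


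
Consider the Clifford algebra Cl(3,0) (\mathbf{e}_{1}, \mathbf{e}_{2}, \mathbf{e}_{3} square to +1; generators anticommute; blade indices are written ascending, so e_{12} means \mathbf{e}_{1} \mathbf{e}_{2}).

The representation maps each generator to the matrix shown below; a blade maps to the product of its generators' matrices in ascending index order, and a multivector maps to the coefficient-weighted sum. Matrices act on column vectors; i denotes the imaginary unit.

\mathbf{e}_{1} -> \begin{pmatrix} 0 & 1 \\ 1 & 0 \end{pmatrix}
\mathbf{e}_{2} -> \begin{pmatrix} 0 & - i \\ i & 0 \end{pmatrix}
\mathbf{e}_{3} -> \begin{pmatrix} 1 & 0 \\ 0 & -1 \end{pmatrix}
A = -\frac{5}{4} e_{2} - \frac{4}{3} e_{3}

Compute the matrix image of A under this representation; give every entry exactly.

M = (-\frac{5}{4})*rho(e_{2}) + (-\frac{4}{3})*rho(e_{3}), summed entrywise:
Answer: \begin{pmatrix} - \frac{4}{3} & \frac{5 i}{4} \\ - \frac{5 i}{4} & \frac{4}{3} \end{pmatrix}


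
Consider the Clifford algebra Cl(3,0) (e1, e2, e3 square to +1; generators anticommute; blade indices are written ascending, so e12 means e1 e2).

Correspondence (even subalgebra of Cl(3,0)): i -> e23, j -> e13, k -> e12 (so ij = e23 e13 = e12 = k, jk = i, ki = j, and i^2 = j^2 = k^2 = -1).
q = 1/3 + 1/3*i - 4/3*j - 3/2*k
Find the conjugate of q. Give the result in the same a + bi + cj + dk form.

In blades: q = 1/3 - 3/2*e12 - 4/3*e13 + 1/3*e23.
Quaternion conjugation is reversion on the even subalgebra: the scalar is fixed and every grade-2 blade flips sign, giving 1/3 + 3/2*e12 + 4/3*e13 - 1/3*e23; translating back:
Answer: 1/3 - 1/3*i + 4/3*j + 3/2*k


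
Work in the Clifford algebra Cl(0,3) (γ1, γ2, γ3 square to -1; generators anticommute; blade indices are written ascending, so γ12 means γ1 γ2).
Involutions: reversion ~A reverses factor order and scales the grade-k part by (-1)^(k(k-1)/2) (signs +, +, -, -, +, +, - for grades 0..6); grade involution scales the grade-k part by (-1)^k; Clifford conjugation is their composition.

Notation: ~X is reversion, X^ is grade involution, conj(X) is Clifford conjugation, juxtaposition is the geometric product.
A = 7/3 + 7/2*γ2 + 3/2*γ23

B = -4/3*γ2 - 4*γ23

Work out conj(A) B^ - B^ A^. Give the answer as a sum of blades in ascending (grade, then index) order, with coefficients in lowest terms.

first term: -4/3 + 28/9*γ2 - 16*γ3 - 28/3*γ23
second term: 32/3 + 28/9*γ2 + 12*γ3 - 28/3*γ23
Answer: -12 - 28*γ3


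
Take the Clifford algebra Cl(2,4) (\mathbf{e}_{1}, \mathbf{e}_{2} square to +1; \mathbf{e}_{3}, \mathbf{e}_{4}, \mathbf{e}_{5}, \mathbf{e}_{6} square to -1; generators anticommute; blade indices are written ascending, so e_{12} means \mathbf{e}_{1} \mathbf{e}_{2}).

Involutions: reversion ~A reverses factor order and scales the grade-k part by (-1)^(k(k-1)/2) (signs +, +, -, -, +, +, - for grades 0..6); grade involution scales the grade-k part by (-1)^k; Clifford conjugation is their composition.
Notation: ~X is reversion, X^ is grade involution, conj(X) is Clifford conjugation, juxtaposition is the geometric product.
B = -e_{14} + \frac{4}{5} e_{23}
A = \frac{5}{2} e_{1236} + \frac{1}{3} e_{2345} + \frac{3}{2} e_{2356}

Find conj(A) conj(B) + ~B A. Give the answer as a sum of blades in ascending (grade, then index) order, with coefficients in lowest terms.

first term: -2 e_{16} - \frac{4}{15} e_{45} - \frac{6}{5} e_{56} + \frac{1}{3} e_{1235} + \frac{5}{2} e_{2346} + \frac{3}{2} e_{123456}
second term: -2 e_{16} - \frac{4}{15} e_{45} - \frac{6}{5} e_{56} - \frac{1}{3} e_{1235} - \frac{5}{2} e_{2346} + \frac{3}{2} e_{123456}
Answer: -4 e_{16} - \frac{8}{15} e_{45} - \frac{12}{5} e_{56} + 3 e_{123456}


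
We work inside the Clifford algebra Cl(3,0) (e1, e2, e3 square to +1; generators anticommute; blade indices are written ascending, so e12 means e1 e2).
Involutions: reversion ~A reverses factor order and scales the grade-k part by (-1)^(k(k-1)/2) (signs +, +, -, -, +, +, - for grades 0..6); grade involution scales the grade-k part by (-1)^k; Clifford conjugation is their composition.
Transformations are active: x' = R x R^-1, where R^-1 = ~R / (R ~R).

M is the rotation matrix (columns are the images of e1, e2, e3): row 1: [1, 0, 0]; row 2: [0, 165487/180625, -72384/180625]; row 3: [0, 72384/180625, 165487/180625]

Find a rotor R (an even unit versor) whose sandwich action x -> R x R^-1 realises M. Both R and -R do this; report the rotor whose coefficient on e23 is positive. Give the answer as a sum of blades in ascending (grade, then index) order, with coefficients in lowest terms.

Method: write R = a + b12*e12 + b13*e13 + b23*e23 with a^2 + b12^2 + b13^2 + b23^2 = 1 (so R^-1 = ~R). Expanding the columns R e_j ~R gives tr M = 4a^2 - 1 and, from the antisymmetric part, M21 - M12 = -4a*b12, M13 - M31 = 4a*b13, M32 - M23 = -4a*b23.
Here tr M = 511599/180625, so a^2 = (1 + tr M)/4 = 173056/180625 and a = ±416/425. Taking a = 416/425: M21 - M12 = 0, M13 - M31 = 0, M32 - M23 = 144768/180625, giving b12 = 0, b13 = 0, b23 = -87/425, i.e. R = 416/425 - 87/425*e23.
Its e23 coefficient is negative, so report the other preimage -R.
Answer: -416/425 + 87/425*e23. Sheet selection: the two-to-one cover makes ±R indistinguishable at the matrix level (trace 511599/180625), so uniqueness comes from the required sign on e23.


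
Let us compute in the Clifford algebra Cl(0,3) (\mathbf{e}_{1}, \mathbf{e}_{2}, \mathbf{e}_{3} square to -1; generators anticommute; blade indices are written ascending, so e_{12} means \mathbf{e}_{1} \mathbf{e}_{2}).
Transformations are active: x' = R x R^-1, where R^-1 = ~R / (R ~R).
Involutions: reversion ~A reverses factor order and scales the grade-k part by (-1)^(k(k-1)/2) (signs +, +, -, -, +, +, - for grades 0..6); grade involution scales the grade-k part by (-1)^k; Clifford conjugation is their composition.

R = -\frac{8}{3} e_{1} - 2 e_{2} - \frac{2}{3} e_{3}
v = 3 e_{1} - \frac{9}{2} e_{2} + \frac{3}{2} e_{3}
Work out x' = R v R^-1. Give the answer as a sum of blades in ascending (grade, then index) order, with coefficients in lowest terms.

~R = -\frac{8}{3} e_{1} - 2 e_{2} - \frac{2}{3} e_{3}, and R ~R = -\frac{104}{9}, so R^-1 = ~R / (-\frac{104}{9}).
R v = 18 e_{12} - 2 e_{13} - 6 e_{23}
Answer: -3 e_{1} + \frac{9}{2} e_{2} - \frac{3}{2} e_{3}


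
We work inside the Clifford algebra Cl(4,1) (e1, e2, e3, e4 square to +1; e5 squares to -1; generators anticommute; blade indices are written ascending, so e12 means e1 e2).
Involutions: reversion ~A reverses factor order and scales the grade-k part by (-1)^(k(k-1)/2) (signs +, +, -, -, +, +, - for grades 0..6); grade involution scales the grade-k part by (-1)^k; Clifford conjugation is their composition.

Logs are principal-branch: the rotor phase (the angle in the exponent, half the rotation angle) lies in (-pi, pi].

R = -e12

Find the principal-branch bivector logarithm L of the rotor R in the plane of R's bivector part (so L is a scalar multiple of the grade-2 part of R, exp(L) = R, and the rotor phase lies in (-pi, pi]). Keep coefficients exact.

The scalar part of R is 0, which fixes the principal-branch rotor phase; the unit plane is then the bivector part divided by the sine of that phase, and L is that plane scaled by the phase.
Concretely: cos(phase) = 0 gives phase = ±pi/2, and since phase/sin(phase) is even the sign is immaterial: L = (phase/sin(phase)) * <R>_2 = (pi/2) * <R>_2.
Answer: -pi/2*e12


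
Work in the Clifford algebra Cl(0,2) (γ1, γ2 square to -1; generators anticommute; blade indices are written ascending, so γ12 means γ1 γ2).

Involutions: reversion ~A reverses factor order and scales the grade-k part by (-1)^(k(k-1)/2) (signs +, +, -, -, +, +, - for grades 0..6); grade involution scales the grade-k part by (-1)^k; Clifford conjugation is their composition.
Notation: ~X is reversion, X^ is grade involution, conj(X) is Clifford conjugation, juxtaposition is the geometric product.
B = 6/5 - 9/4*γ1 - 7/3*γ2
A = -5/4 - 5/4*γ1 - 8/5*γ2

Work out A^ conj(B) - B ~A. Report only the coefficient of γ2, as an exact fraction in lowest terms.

first term: -1931/240 - 21/16*γ1 - 299/300*γ2 - 41/60*γ12
second term: -1931/240 + 21/16*γ1 + 299/300*γ2 + 41/60*γ12
Answer: -299/150


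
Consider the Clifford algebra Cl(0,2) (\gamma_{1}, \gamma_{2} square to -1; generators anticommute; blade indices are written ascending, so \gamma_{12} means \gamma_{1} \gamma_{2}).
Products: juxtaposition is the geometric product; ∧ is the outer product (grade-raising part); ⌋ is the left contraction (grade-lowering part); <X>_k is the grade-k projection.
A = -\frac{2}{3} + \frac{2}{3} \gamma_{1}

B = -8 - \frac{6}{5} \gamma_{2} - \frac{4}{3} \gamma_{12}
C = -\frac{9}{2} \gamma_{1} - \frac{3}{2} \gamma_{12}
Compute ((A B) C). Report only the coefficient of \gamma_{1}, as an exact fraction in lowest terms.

step 1: \frac{16}{3} - \frac{16}{3} \gamma_{1} + \frac{76}{45} \gamma_{2} + \frac{4}{45} \gamma_{12}
step 2: -\frac{358}{15} - \frac{398}{15} \gamma_{1} - \frac{42}{5} \gamma_{2} - \frac{2}{5} \gamma_{12}
Answer: -\frac{398}{15}


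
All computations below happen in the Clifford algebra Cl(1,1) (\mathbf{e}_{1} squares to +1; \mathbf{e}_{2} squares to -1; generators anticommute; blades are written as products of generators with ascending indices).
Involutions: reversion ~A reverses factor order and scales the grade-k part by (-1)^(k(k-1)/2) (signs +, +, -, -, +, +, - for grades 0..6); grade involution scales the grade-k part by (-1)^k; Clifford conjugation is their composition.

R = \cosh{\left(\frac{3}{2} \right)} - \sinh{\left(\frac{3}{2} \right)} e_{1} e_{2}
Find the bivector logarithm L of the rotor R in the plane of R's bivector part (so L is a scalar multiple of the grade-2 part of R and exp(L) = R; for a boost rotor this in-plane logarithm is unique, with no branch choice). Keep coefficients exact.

The scalar part of R is \cosh{\left(\frac{3}{2} \right)}, which determines |rapidity| via cosh; the sign lives in the bivector part, and pairing them (bivector part over sinh of the rapidity = the plane) gives the unique in-plane L = rapidity * plane.
Concretely: cosh(rapidity) = \cosh{\left(\frac{3}{2} \right)} gives rapidity = ±\frac{3}{2}, and since rapidity/sinh(rapidity) is even the sign is immaterial: L = (rapidity/sinh(rapidity)) * <R>_2 = (\frac{3}{2 \sinh{\left(\frac{3}{2} \right)}}) * <R>_2.
Answer: - \frac{3}{2} e_{1} e_{2}


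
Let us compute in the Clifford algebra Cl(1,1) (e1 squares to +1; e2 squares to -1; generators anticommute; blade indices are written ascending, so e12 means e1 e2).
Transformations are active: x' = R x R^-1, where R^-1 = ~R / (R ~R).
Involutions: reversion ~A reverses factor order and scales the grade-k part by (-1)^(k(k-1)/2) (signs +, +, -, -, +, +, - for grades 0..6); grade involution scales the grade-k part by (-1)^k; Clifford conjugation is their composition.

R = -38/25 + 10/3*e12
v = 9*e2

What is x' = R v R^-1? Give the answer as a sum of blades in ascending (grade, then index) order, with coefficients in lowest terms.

~R = -38/25 - 10/3*e12, and R ~R = -49504/5625, so R^-1 = ~R / (-49504/5625).
R v = -30*e1 - 342/25*e2
Answer: -64125/6188*e1 - 84933/6188*e2


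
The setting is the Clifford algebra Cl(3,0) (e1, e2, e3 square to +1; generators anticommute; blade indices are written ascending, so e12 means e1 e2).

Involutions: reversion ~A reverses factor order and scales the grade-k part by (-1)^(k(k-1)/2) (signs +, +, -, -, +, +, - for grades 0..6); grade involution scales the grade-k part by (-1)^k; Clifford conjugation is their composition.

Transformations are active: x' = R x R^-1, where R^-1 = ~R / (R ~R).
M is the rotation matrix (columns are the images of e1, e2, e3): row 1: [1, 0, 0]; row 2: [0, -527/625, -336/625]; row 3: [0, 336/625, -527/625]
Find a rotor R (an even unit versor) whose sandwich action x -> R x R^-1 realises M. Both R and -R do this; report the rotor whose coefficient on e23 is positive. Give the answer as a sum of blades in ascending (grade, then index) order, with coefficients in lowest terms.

Method: write R = a + b12*e12 + b13*e13 + b23*e23 with a^2 + b12^2 + b13^2 + b23^2 = 1 (so R^-1 = ~R). Expanding the columns R e_j ~R gives tr M = 4a^2 - 1 and, from the antisymmetric part, M21 - M12 = -4a*b12, M13 - M31 = 4a*b13, M32 - M23 = -4a*b23.
Here tr M = -429/625, so a^2 = (1 + tr M)/4 = 49/625 and a = ±7/25. Taking a = 7/25: M21 - M12 = 0, M13 - M31 = 0, M32 - M23 = 672/625, giving b12 = 0, b13 = 0, b23 = -24/25, i.e. R = 7/25 - 24/25*e23.
Its e23 coefficient is negative, so report the other preimage -R.
Answer: -7/25 + 24/25*e23. Uniqueness: Spin(3) -> SO(3) maps R and -R to the same rotation of trace -429/625; fixing the sign of the e23 coefficient removes the ambiguity.


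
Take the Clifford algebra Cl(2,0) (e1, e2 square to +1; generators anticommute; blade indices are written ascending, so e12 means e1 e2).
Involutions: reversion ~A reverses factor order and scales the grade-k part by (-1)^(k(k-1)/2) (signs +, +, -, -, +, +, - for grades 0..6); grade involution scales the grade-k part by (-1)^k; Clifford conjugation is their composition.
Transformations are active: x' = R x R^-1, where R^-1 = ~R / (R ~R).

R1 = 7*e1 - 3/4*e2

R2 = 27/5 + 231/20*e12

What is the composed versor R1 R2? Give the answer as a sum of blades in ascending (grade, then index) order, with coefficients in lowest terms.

Distribute over the terms of R1 (each basis-blade product reordered to ascending indices, repeated generators contracted through their squares):
(7*e1) R2 = 189/5*e1 + 1617/20*e2
(-3/4*e2) R2 = 693/80*e1 - 81/20*e2
Summing the partial products and collecting blades:
Answer: 3717/80*e1 + 384/5*e2


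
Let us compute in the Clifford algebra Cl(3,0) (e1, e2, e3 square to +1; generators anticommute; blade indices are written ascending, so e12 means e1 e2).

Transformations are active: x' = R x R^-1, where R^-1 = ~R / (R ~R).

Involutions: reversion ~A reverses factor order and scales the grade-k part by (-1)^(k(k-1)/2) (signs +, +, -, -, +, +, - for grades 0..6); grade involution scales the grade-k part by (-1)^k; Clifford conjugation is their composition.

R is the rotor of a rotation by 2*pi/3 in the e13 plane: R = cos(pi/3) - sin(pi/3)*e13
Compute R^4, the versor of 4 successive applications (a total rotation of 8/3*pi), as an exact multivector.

Half-angle bookkeeping: 4 applications in e13 add up to rotor phase 4*pi/3 = 4*pi/3, so R^4 = cos(4*pi/3) - sin(4*pi/3)*e13.
cos(4*pi/3) = -1/2 and sin(4*pi/3) = -sqrt(3)/2, so R^4 = -1/2 + sqrt(3)/2*e13. The net rotation is 2/3*pi (after discarding 1 full turn, each of which contributes a factor -1 to the rotor); the rotor keeps the half-angle phase exactly.
Answer: -1/2 + sqrt(3)/2*e13


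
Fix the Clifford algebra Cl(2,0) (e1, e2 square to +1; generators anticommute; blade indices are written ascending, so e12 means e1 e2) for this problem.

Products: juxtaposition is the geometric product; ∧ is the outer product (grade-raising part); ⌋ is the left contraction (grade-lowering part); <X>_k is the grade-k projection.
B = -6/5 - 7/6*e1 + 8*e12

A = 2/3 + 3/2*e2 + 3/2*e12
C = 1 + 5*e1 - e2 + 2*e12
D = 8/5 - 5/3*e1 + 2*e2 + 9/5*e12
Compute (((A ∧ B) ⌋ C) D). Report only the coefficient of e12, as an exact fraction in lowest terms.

step 1: -4/5 - 7/9*e1 - 9/5*e2 + 317/60*e12
step 2: -1211/90 - 2/5*e1 - 34/45*e2 - 8/5*e12
step 3: -1462/75 + 26927/1350*e1 - 2363/75*e2 - 38933/1350*e12
Answer: -38933/1350


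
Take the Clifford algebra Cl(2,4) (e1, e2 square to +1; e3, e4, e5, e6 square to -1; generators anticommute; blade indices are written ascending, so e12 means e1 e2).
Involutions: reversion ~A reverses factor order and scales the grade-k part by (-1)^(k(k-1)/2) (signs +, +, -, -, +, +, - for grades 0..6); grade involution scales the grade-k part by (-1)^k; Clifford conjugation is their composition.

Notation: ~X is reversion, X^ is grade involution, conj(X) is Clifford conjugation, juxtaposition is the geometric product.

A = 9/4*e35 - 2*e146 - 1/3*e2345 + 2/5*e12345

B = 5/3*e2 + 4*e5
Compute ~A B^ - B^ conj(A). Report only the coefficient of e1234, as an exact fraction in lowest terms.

first term: -9*e3 - 4/3*e234 + 15/4*e235 - 5/9*e345 + 8/5*e1234 - 10/3*e1246 + 2/3*e1345 + 8*e1456
second term: 9*e3 + 4/3*e234 + 15/4*e235 + 5/9*e345 - 8/5*e1234 - 10/3*e1246 - 2/3*e1345 + 8*e1456
Answer: 16/5


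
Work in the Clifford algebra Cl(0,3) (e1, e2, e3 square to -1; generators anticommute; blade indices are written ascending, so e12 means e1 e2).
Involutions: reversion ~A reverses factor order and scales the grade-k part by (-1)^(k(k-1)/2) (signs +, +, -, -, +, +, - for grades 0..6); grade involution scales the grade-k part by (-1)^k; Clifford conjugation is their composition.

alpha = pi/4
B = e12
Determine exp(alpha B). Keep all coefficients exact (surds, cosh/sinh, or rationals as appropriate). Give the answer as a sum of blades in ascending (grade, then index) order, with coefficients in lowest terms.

B^2 = (1)^2*(e12)^2 = 1*(-1) = -1 (a basis 2-blade squares to minus the product of its generators' squares).
B^2 = -1 — a negative square means the series sums to a rotation: l = 1, alpha*l = pi/4, so exp(alpha B) = cos(pi/4) + (sin(pi/4)/1)*B = sqrt(2)/2 + (sqrt(2)/2)*B.
Answer: sqrt(2)/2 + sqrt(2)/2*e12


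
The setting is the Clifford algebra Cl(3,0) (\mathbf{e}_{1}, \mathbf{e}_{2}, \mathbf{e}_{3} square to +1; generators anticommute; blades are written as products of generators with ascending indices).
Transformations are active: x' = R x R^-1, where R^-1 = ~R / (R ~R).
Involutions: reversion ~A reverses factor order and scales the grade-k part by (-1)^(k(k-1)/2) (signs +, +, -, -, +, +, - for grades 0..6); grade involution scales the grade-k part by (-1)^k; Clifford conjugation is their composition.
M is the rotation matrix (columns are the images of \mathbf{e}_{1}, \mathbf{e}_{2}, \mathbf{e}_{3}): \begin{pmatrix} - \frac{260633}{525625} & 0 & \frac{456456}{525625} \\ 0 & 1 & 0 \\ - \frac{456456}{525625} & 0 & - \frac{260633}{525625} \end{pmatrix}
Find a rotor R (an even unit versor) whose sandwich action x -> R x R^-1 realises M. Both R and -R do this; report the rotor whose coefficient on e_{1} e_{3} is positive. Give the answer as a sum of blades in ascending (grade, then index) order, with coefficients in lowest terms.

Method: write R = a + b12*e_{1} e_{2} + b13*e_{1} e_{3} + b23*e_{2} e_{3} with a^2 + b12^2 + b13^2 + b23^2 = 1 (so R^-1 = ~R). Expanding the columns R e_j ~R gives tr M = 4a^2 - 1 and, from the antisymmetric part, M21 - M12 = -4a*b12, M13 - M31 = 4a*b13, M32 - M23 = -4a*b23.
Here tr M = \frac{4359}{525625}, so a^2 = (1 + tr M)/4 = \frac{132496}{525625} and a = ±\frac{364}{725}. Taking a = \frac{364}{725}: M21 - M12 = 0, M13 - M31 = \frac{912912}{525625}, M32 - M23 = 0, giving b12 = 0, b13 = \frac{627}{725}, b23 = 0, i.e. R = \frac{364}{725} + \frac{627}{725} e_{1} e_{3}.
Its e_{1} e_{3} coefficient is already positive.
Answer: \frac{364}{725} + \frac{627}{725} e_{1} e_{3}. Recall the cover is two-to-one: with M of trace \frac{4359}{525625}, both preimages act alike, and the stated e_{1} e_{3} sign chooses the sheet.


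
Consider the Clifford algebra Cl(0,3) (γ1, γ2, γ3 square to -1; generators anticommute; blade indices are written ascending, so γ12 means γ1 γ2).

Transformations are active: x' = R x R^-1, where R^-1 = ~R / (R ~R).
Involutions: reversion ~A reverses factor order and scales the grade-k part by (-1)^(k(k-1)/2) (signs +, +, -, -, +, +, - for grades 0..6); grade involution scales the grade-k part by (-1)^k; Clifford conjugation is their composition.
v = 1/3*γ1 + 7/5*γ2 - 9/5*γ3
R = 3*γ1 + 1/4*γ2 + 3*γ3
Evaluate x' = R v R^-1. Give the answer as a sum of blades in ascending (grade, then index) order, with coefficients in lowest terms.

~R = 3*γ1 + 1/4*γ2 + 3*γ3, and R ~R = -289/16, so R^-1 = ~R / (-289/16).
R v = 81/20 + 247/60*γ12 - 32/5*γ13 - 93/20*γ23
Answer: -7277/4335*γ1 - 437/289*γ2 + 657/1445*γ3


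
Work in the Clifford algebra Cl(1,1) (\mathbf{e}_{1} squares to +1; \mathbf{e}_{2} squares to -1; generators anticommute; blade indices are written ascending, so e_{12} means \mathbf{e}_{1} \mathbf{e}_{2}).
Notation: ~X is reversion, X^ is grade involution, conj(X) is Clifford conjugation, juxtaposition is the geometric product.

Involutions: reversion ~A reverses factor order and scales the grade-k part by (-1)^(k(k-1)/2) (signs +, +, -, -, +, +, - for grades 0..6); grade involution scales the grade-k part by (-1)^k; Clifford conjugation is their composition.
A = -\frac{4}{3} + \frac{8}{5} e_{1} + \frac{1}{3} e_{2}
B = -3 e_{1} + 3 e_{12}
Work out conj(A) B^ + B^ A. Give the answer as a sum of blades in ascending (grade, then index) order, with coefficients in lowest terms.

first term: -\frac{24}{5} - 5 e_{1} - \frac{24}{5} e_{2} - 3 e_{12}
second term: \frac{24}{5} - 5 e_{1} - \frac{24}{5} e_{2} - 3 e_{12}
Answer: -10 e_{1} - \frac{48}{5} e_{2} - 6 e_{12}


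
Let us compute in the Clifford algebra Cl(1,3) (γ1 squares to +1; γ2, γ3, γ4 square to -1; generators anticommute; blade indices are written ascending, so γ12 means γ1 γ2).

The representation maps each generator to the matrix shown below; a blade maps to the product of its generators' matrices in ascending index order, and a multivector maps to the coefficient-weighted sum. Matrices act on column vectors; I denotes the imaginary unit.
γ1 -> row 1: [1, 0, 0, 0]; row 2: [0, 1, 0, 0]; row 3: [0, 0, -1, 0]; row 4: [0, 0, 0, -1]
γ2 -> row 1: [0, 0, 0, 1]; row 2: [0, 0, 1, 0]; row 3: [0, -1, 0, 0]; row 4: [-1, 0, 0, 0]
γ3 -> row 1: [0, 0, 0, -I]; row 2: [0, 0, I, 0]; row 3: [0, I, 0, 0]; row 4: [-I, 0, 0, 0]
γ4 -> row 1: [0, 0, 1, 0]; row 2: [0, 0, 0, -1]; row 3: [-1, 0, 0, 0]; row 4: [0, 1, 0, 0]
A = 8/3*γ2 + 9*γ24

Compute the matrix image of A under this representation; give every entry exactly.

Bivector images (products of the table entries): rho(γ24) = rho(γ2)rho(γ4) = row 1: [0, 1, 0, 0]; row 2: [-1, 0, 0, 0]; row 3: [0, 0, 0, 1]; row 4: [0, 0, -1, 0].
M = (8/3)*rho(γ2) + (9)*rho(γ24), summed entrywise:
Answer: row 1: [0, 9, 0, 8/3]; row 2: [-9, 0, 8/3, 0]; row 3: [0, -8/3, 0, 9]; row 4: [-8/3, 0, -9, 0]


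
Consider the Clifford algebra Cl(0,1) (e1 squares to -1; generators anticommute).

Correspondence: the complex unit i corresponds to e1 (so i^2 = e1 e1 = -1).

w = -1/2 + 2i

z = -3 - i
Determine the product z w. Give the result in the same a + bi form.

In blades: z = -3 - e1, w = -1/2 + 2*e1.
Distribute z over w term by term (generator squares from the signature, products reordered to ascending indices): (-3)*w = 3/2 - 6*e1; (-e1)*w = 2 + 1/2*e1.
Sum: 7/2 - 11/2*e1; translating back through the correspondence:
Answer: 7/2 - 11/2*i


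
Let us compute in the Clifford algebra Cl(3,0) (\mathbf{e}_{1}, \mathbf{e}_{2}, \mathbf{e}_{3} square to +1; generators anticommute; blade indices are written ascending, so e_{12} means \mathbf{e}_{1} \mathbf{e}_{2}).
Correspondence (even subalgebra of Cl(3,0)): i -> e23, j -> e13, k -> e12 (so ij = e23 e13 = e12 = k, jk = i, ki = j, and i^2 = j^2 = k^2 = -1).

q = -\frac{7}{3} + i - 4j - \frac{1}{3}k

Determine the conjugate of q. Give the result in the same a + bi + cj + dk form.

In blades: q = -\frac{7}{3} - \frac{1}{3} e_{12} - 4 e_{13} + e_{23}.
Quaternion conjugation is reversion on the even subalgebra: the scalar is fixed and every grade-2 blade flips sign, giving -\frac{7}{3} + \frac{1}{3} e_{12} + 4 e_{13} - e_{23}; translating back:
Answer: -\frac{7}{3} - i + 4j + \frac{1}{3}k


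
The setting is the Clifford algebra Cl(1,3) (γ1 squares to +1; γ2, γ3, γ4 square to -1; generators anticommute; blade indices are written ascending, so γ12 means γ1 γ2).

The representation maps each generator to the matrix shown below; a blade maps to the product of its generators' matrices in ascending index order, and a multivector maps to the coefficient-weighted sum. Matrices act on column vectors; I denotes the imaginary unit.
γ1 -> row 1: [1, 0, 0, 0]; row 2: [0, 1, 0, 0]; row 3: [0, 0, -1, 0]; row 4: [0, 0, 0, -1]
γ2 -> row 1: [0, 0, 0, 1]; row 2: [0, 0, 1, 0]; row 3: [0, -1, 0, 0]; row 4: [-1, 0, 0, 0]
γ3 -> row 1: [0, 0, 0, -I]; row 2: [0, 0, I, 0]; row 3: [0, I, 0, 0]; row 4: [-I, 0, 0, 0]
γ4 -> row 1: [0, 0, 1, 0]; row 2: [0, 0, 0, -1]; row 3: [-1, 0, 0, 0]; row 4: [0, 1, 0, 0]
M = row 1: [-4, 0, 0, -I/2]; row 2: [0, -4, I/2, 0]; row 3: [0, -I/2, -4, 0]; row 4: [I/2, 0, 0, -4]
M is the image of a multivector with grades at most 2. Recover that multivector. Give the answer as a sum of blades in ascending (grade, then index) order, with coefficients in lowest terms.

Method: the blade images are trace-orthogonal — tr(rho(e_A) rho(e_B)^-1) = 4 if A = B and 0 otherwise — and rho(e_A)^-1 = (e_A)^2 * rho(e_A) with (e_A)^2 = +1 or -1, so the coefficient of e_A in the preimage is (e_A)^2 * tr(M rho(e_A))/4.
Nonzero projections over blades of grade <= 2: 1: (1)^2 = +1, tr(M 1) = -16, coefficient -4; γ13: (γ13)^2 = +1, tr(M rho(γ13)) = 2, coefficient 1/2. Every other blade of grade <= 2 projects to 0.
Answer: -4 + 1/2*γ13


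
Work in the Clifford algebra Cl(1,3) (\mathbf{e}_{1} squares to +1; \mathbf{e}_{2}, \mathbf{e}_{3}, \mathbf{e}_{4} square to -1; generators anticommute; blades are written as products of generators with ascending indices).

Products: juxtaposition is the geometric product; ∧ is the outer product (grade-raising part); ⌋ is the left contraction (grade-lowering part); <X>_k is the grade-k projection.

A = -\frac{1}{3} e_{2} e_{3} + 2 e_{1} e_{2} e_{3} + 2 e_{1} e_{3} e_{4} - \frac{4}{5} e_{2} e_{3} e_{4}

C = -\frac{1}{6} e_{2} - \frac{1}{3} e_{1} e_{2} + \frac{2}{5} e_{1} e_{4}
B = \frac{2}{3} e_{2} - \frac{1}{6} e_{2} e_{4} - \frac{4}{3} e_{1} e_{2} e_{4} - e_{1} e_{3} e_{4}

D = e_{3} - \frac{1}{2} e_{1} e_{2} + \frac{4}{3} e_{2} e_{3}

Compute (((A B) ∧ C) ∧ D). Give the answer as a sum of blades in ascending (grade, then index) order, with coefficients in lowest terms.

step 1: 2 - \frac{4}{45} e_{3} + \frac{4}{5} e_{1} e_{2} + \frac{4}{15} e_{1} e_{3} + \frac{8}{3} e_{2} e_{3} + 2 e_{2} e_{4} - \frac{187}{90} e_{3} e_{4} + \frac{1}{3} e_{1} e_{2} e_{3} - \frac{1}{3} e_{1} e_{2} e_{4} + \frac{1}{9} e_{1} e_{3} e_{4} + \frac{4}{3} e_{1} e_{2} e_{3} e_{4}
step 2: -\frac{1}{3} e_{2} - \frac{2}{3} e_{1} e_{2} + \frac{4}{5} e_{1} e_{4} - \frac{2}{135} e_{2} e_{3} + \frac{2}{27} e_{1} e_{2} e_{3} + \frac{8}{225} e_{1} e_{3} e_{4} + \frac{187}{540} e_{2} e_{3} e_{4} + \frac{47}{27} e_{1} e_{2} e_{3} e_{4}
step 3: -\frac{1}{3} e_{2} e_{3} - \frac{2}{3} e_{1} e_{2} e_{3} - \frac{4}{5} e_{1} e_{3} e_{4} + \frac{16}{15} e_{1} e_{2} e_{3} e_{4}
Answer: -\frac{1}{3} e_{2} e_{3} - \frac{2}{3} e_{1} e_{2} e_{3} - \frac{4}{5} e_{1} e_{3} e_{4} + \frac{16}{15} e_{1} e_{2} e_{3} e_{4}


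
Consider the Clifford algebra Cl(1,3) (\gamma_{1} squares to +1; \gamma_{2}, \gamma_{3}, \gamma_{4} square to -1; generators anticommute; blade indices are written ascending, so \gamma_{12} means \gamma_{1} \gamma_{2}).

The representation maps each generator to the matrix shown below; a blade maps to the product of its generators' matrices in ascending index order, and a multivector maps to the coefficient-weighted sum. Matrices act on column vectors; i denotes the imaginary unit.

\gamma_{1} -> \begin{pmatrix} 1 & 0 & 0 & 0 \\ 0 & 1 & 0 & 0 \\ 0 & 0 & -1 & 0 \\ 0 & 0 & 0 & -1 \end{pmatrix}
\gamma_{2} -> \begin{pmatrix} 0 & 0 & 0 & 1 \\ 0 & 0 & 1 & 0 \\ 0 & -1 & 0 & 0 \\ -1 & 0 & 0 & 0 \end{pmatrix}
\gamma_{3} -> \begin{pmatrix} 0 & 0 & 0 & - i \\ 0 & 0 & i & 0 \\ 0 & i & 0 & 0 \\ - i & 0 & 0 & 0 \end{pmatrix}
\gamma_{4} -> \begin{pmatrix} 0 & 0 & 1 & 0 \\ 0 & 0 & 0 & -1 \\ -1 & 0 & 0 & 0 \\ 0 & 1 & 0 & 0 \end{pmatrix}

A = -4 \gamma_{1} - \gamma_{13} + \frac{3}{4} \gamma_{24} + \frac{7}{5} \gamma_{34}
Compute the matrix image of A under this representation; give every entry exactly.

Bivector images (products of the table entries): rho(\gamma_{13}) = rho(\gamma_{1})rho(\gamma_{3}) = \begin{pmatrix} 0 & 0 & 0 & - i \\ 0 & 0 & i & 0 \\ 0 & - i & 0 & 0 \\ i & 0 & 0 & 0 \end{pmatrix}; rho(\gamma_{24}) = rho(\gamma_{2})rho(\gamma_{4}) = \begin{pmatrix} 0 & 1 & 0 & 0 \\ -1 & 0 & 0 & 0 \\ 0 & 0 & 0 & 1 \\ 0 & 0 & -1 & 0 \end{pmatrix}; rho(\gamma_{34}) = rho(\gamma_{3})rho(\gamma_{4}) = \begin{pmatrix} 0 & - i & 0 & 0 \\ - i & 0 & 0 & 0 \\ 0 & 0 & 0 & - i \\ 0 & 0 & - i & 0 \end{pmatrix}.
M = (-4)*rho(\gamma_{1}) + (-1)*rho(\gamma_{13}) + (\frac{3}{4})*rho(\gamma_{24}) + (\frac{7}{5})*rho(\gamma_{34}), summed entrywise:
Answer: \begin{pmatrix} -4 & \frac{3}{4} - \frac{7 i}{5} & 0 & i \\ - \frac{3}{4} - \frac{7 i}{5} & -4 & - i & 0 \\ 0 & i & 4 & \frac{3}{4} - \frac{7 i}{5} \\ - i & 0 & - \frac{3}{4} - \frac{7 i}{5} & 4 \end{pmatrix}


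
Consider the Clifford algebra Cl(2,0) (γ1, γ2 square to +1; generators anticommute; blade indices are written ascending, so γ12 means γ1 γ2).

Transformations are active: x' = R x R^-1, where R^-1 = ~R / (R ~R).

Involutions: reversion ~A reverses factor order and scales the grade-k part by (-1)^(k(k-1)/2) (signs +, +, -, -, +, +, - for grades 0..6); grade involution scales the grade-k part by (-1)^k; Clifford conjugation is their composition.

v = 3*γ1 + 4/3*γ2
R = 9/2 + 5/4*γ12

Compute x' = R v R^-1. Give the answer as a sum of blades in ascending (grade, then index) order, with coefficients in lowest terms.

~R = 9/2 - 5/4*γ12, and R ~R = 349/16, so R^-1 = ~R / (349/16).
R v = 91/6*γ1 + 9/4*γ2
Answer: 1137/349*γ1 - 424/1047*γ2


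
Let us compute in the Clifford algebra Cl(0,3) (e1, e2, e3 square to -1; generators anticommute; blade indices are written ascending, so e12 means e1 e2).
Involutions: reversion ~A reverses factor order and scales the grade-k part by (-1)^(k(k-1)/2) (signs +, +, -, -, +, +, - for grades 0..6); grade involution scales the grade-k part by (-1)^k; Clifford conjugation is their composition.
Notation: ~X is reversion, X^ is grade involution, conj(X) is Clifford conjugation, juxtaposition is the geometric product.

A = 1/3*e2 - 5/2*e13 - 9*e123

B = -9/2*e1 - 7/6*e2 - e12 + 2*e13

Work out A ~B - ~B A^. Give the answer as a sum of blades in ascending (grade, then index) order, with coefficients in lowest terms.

first term: -83/18 + 1/3*e1 + 18*e2 + 81/4*e3 + 3/2*e12 + 21/2*e13 - 38*e23 - 9/4*e123
second term: -97/18 + 1/3*e1 - 18*e2 - 81/4*e3 + 3/2*e12 - 21/2*e13 + 38*e23 - 43/12*e123
Answer: 7/9 + 36*e2 + 81/2*e3 + 21*e13 - 76*e23 + 4/3*e123


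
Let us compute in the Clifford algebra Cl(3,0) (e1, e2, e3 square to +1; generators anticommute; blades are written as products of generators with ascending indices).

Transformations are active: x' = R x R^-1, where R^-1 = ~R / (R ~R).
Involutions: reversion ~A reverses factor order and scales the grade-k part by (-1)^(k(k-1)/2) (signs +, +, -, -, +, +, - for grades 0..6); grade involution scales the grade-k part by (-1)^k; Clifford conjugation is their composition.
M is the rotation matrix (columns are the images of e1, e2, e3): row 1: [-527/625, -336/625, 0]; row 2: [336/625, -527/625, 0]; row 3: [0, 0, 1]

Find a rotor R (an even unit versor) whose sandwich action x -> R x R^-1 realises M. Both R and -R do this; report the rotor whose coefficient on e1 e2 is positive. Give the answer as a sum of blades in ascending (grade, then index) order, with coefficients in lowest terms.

Method: write R = a + b12*e1 e2 + b13*e1 e3 + b23*e2 e3 with a^2 + b12^2 + b13^2 + b23^2 = 1 (so R^-1 = ~R). Expanding the columns R e_j ~R gives tr M = 4a^2 - 1 and, from the antisymmetric part, M21 - M12 = -4a*b12, M13 - M31 = 4a*b13, M32 - M23 = -4a*b23.
Here tr M = -429/625, so a^2 = (1 + tr M)/4 = 49/625 and a = ±7/25. Taking a = 7/25: M21 - M12 = 672/625, M13 - M31 = 0, M32 - M23 = 0, giving b12 = -24/25, b13 = 0, b23 = 0, i.e. R = 7/25 - 24/25*e1 e2.
Its e1 e2 coefficient is negative, so report the other preimage -R.
Answer: -7/25 + 24/25*e1 e2. Why the constraint matters: R and -R act identically through the sandwich — M has trace -429/625 either way — so only the sign condition on e1 e2 picks one of the two preimages.


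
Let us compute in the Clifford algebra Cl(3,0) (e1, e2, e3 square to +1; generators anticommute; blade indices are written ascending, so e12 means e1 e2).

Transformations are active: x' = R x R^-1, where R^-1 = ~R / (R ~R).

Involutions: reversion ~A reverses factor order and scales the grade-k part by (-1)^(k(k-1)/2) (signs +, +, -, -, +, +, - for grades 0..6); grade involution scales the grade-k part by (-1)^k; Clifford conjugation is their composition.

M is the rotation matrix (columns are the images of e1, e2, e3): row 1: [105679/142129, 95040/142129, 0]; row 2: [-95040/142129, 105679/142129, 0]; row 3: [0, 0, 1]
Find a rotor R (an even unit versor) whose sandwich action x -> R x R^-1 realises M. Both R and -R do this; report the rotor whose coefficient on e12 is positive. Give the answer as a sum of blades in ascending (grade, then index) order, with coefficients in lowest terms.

Method: write R = a + b12*e12 + b13*e13 + b23*e23 with a^2 + b12^2 + b13^2 + b23^2 = 1 (so R^-1 = ~R). Expanding the columns R e_j ~R gives tr M = 4a^2 - 1 and, from the antisymmetric part, M21 - M12 = -4a*b12, M13 - M31 = 4a*b13, M32 - M23 = -4a*b23.
Here tr M = 353487/142129, so a^2 = (1 + tr M)/4 = 123904/142129 and a = ±352/377. Taking a = 352/377: M21 - M12 = -190080/142129, M13 - M31 = 0, M32 - M23 = 0, giving b12 = 135/377, b13 = 0, b23 = 0, i.e. R = 352/377 + 135/377*e12.
Its e12 coefficient is already positive.
Answer: 352/377 + 135/377*e12. Note: both R and -R realise this M (trace 353487/142129); the covering map identifies them, and the e12-coefficient sign is the tie-breaker.
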